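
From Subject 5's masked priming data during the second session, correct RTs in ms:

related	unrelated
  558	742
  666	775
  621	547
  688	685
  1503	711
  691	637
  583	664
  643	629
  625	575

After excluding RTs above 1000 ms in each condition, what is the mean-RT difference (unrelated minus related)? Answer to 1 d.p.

related: exclude 1503
M(related) = 5075/8 = 634.375
M(unrelated) = 5965/9 = 662.778
Difference = 662.778 − 634.375 = 28.403 ms

28.4 ms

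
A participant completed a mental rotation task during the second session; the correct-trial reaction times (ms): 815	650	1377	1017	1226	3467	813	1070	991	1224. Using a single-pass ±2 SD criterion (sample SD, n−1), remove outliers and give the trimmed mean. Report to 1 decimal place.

n = 10, ΣRT = 12650, M = 1265.000
Σ(x−M)² = 5824184.00; s = √(5824184.00/9) = 804.445
Cutoffs: 1265.000 ± 2·804.445 → [-343.9, 2873.9]
Outside: 3467 → excluded.
Retained (n=9): Σ = 9183, mean = 9183/9 = 1020.333

1020.3 ms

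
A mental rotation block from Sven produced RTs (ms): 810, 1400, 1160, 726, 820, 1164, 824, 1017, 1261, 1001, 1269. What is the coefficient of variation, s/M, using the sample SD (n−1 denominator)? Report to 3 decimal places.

n = 11, Σ = 11452, M = 1041.0909
Σ(x−M)² = 509246.909; s = √(509246.909/10) = 225.6650
CV = 225.6650 / 1041.0909 = 0.21676

0.217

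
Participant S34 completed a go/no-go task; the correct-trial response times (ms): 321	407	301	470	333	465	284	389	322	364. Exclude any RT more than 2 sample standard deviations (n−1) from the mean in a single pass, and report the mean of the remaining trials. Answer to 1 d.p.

n = 10, ΣRT = 3656, M = 365.600
Σ(x−M)² = 38828.40; s = √(38828.40/9) = 65.683
Cutoffs: 365.600 ± 2·65.683 → [234.2, 497.0]
No RTs fall outside the cutoffs; all 10 retained. Mean = 3656/10 = 365.600

365.6 ms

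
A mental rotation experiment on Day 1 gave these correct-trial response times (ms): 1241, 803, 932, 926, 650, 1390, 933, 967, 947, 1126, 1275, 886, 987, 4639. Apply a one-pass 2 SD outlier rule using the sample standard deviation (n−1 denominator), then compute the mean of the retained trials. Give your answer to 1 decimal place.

1004.8 ms

n = 14, ΣRT = 17702, M = 1264.429
Σ(x−M)² = 12758049.43; s = √(12758049.43/13) = 990.651
Cutoffs: 1264.429 ± 2·990.651 → [-716.9, 3245.7]
Outside: 4639 → excluded.
Retained (n=13): Σ = 13063, mean = 13063/13 = 1004.846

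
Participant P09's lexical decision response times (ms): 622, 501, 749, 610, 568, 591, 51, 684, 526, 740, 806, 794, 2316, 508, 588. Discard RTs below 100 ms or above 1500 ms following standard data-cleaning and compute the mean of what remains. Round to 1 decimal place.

637.5 ms

Excluded: 51, 2316
Retained (n=13): Σ = 8287
Mean = 8287/13 = 637.4615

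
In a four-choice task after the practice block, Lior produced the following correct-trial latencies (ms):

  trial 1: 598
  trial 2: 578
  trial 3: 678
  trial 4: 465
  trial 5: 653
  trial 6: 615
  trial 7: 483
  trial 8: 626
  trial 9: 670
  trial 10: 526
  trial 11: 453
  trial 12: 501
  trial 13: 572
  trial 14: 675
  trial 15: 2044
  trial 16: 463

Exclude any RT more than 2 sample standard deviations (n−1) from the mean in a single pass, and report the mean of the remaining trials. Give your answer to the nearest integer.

n = 16, ΣRT = 10600, M = 662.500
Σ(x−M)² = 2131796.00; s = √(2131796.00/15) = 376.988
Cutoffs: 662.500 ± 2·376.988 → [-91.5, 1416.5]
Outside: 2044 → excluded.
Retained (n=15): Σ = 8556, mean = 8556/15 = 570.400

570 ms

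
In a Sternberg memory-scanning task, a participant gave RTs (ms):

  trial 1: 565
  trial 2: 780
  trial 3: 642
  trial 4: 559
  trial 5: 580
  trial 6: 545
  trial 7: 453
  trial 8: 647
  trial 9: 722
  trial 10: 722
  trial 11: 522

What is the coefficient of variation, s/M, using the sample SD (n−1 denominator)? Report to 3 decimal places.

n = 11, Σ = 6737, M = 612.4545
Σ(x−M)² = 98458.727; s = √(98458.727/10) = 99.2264
CV = 99.2264 / 612.4545 = 0.16201

0.162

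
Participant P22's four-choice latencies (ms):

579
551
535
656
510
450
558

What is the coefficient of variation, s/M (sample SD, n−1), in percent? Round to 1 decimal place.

n = 7, Σ = 3839, M = 548.4286
Σ(x−M)² = 23949.714; s = √(23949.714/6) = 63.1793
CV = 63.1793 / 548.4286 = 0.11520 = 11.520%

11.5%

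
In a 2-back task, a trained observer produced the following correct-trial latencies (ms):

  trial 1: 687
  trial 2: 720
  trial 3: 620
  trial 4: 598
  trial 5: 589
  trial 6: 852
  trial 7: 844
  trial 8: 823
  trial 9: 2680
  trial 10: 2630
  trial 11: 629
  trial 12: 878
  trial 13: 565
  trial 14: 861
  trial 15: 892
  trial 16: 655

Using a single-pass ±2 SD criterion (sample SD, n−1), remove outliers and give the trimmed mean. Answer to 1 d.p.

729.5 ms

n = 16, ΣRT = 15523, M = 970.188
Σ(x−M)² = 6685702.44; s = √(6685702.44/15) = 667.618
Cutoffs: 970.188 ± 2·667.618 → [-365.0, 2305.4]
Outside: 2630, 2680 → excluded.
Retained (n=14): Σ = 10213, mean = 10213/14 = 729.500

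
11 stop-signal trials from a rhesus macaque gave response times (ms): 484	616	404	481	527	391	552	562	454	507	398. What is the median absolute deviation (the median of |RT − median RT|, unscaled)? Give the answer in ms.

Sorted: 391, 398, 404, 454, 481, 484, 507, 527, 552, 562, 616 → median = 484
|x − 484|: 0, 132, 80, 3, 43, 93, 68, 78, 30, 23, 86
Sorted deviations: 0, 3, 23, 30, 43, 68, 78, 80, 86, 93, 132 → MAD = 68

68 ms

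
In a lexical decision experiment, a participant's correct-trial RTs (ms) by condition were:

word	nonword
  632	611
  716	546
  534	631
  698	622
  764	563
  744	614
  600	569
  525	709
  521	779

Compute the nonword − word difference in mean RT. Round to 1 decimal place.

-10.0 ms

M(word) = 5734/9 = 637.111
M(nonword) = 5644/9 = 627.111
Difference = 627.111 − 637.111 = -10.000 ms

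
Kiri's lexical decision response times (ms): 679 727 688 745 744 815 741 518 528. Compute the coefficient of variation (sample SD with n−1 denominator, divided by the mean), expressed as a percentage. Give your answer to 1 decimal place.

14.7%

n = 9, Σ = 6185, M = 687.2222
Σ(x−M)² = 81419.556; s = √(81419.556/8) = 100.8833
CV = 100.8833 / 687.2222 = 0.14680 = 14.680%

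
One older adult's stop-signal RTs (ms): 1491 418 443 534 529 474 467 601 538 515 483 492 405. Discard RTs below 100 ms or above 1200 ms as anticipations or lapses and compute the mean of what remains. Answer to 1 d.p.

491.6 ms

Excluded: 1491
Retained (n=12): Σ = 5899
Mean = 5899/12 = 491.5833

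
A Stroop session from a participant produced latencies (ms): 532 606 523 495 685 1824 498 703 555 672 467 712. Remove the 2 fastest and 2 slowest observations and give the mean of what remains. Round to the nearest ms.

Sorted: 467, 495, 498, 523, 532, 555, 606, 672, 685, 703, 712, 1824
Drop lowest 2 (467, 495) and highest 2 (712, 1824)
Remaining (n=8): Σ = 4774, mean = 4774/8 = 596.750

597 ms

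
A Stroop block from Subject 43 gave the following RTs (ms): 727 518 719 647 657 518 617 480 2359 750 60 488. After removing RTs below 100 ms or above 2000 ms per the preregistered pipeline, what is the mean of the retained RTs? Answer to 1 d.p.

612.1 ms

Excluded: 60, 2359
Retained (n=10): Σ = 6121
Mean = 6121/10 = 612.1000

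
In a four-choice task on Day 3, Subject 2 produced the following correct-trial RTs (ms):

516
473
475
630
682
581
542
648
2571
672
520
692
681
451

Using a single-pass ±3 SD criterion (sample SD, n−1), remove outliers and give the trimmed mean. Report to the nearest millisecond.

582 ms

n = 14, ΣRT = 10134, M = 723.857
Σ(x−M)² = 3771345.71; s = √(3771345.71/13) = 538.613
Cutoffs: 723.857 ± 3·538.613 → [-892.0, 2339.7]
Outside: 2571 → excluded.
Retained (n=13): Σ = 7563, mean = 7563/13 = 581.769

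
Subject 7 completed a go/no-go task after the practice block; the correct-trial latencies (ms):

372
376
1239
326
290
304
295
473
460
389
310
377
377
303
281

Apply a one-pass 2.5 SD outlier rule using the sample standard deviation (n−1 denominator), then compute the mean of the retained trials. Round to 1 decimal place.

352.4 ms

n = 15, ΣRT = 6172, M = 411.467
Σ(x−M)² = 782903.73; s = √(782903.73/14) = 236.478
Cutoffs: 411.467 ± 2.5·236.478 → [-179.7, 1002.7]
Outside: 1239 → excluded.
Retained (n=14): Σ = 4933, mean = 4933/14 = 352.357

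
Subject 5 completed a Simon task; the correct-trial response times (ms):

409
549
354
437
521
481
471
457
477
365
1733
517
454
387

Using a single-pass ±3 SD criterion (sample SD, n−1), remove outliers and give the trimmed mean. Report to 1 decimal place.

452.2 ms

n = 14, ΣRT = 7612, M = 543.714
Σ(x−M)² = 1566922.86; s = √(1566922.86/13) = 347.178
Cutoffs: 543.714 ± 3·347.178 → [-497.8, 1585.2]
Outside: 1733 → excluded.
Retained (n=13): Σ = 5879, mean = 5879/13 = 452.231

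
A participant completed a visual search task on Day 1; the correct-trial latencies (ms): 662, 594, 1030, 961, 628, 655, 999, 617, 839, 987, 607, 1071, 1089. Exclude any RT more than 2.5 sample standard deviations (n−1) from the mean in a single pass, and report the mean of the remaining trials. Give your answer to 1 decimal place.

n = 13, ΣRT = 10739, M = 826.077
Σ(x−M)² = 485860.92; s = √(485860.92/12) = 201.217
Cutoffs: 826.077 ± 2.5·201.217 → [323.0, 1329.1]
No RTs fall outside the cutoffs; all 13 retained. Mean = 10739/13 = 826.077

826.1 ms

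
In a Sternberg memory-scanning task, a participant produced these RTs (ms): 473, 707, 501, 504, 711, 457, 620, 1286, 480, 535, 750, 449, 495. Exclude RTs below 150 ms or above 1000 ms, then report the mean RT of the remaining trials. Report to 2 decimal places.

556.83 ms

Excluded: 1286
Retained (n=12): Σ = 6682
Mean = 6682/12 = 556.8333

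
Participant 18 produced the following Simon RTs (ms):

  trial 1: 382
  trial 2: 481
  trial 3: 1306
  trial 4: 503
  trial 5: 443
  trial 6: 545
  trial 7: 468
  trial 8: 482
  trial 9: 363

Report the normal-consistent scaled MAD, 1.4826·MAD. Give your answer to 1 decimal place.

56.3 ms

Sorted: 363, 382, 443, 468, 481, 482, 503, 545, 1306 → median = 481
|x − 481| sorted: 0, 1, 13, 22, 38, 64, 99, 118, 825 → MAD = 38
Robust SD ≈ 1.4826 × 38 = 56.339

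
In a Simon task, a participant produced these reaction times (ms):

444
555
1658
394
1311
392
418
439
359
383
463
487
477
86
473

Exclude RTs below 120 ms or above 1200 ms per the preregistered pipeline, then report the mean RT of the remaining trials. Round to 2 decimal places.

440.33 ms

Excluded: 86, 1311, 1658
Retained (n=12): Σ = 5284
Mean = 5284/12 = 440.3333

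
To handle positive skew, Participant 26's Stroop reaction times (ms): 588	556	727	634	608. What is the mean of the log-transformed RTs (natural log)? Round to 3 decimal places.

6.430

ln(RT): 6.3767, 6.3208, 6.5889, 6.4520, 6.4102
Σ ln(RT) = 32.1486
Mean = 32.1486/5 = 6.42973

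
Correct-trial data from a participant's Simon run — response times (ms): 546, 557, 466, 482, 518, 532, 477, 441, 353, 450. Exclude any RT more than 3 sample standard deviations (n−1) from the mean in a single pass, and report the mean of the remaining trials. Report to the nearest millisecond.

n = 10, ΣRT = 4822, M = 482.200
Σ(x−M)² = 33143.60; s = √(33143.60/9) = 60.685
Cutoffs: 482.200 ± 3·60.685 → [300.1, 664.3]
No RTs fall outside the cutoffs; all 10 retained. Mean = 4822/10 = 482.200

482 ms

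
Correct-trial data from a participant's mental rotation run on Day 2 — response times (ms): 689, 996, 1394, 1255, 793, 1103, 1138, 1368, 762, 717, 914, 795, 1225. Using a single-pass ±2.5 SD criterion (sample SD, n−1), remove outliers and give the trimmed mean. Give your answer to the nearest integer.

1011 ms

n = 13, ΣRT = 13149, M = 1011.462
Σ(x−M)² = 759995.23; s = √(759995.23/12) = 251.660
Cutoffs: 1011.462 ± 2.5·251.660 → [382.3, 1640.6]
No RTs fall outside the cutoffs; all 13 retained. Mean = 13149/13 = 1011.462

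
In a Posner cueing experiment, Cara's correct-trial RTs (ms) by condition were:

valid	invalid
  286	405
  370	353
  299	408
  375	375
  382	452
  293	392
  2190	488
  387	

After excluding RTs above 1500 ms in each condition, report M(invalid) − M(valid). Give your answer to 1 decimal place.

68.7 ms

valid: exclude 2190
M(valid) = 2392/7 = 341.714
M(invalid) = 2873/7 = 410.429
Difference = 410.429 − 341.714 = 68.714 ms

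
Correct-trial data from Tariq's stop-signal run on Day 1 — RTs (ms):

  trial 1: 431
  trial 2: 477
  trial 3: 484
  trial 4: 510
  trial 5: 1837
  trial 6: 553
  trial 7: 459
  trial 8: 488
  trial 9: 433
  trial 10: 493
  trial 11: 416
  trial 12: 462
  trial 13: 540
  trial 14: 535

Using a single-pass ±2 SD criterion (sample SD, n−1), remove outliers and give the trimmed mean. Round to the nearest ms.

483 ms

n = 14, ΣRT = 8118, M = 579.857
Σ(x−M)² = 1724431.71; s = √(1724431.71/13) = 364.210
Cutoffs: 579.857 ± 2·364.210 → [-148.6, 1308.3]
Outside: 1837 → excluded.
Retained (n=13): Σ = 6281, mean = 6281/13 = 483.154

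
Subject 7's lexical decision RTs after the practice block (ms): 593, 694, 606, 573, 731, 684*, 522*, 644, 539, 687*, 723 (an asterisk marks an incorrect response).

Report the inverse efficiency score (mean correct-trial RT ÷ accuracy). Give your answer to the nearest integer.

877 ms

Correct trials (n=8): 593, 694, 606, 573, 731, 644, 539, 723
Mean correct RT = 5103/8 = 637.8750 ms
Proportion correct = 8/11
IES = 637.8750 / (8/11) = 877.078 ms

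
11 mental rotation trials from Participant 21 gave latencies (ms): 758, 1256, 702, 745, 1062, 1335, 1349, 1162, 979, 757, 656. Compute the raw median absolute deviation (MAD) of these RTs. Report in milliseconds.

Sorted: 656, 702, 745, 757, 758, 979, 1062, 1162, 1256, 1335, 1349 → median = 979
|x − 979|: 221, 277, 277, 234, 83, 356, 370, 183, 0, 222, 323
Sorted deviations: 0, 83, 183, 221, 222, 234, 277, 277, 323, 356, 370 → MAD = 234

234 ms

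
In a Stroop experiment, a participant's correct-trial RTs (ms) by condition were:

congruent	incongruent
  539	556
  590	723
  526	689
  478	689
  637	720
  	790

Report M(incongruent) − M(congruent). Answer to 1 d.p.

M(congruent) = 2770/5 = 554.000
M(incongruent) = 4167/6 = 694.500
Difference = 694.500 − 554.000 = 140.500 ms

140.5 ms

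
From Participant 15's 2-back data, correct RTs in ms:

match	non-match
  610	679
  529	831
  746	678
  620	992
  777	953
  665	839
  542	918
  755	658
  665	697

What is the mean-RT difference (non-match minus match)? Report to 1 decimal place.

M(match) = 5909/9 = 656.556
M(non-match) = 7245/9 = 805.000
Difference = 805.000 − 656.556 = 148.444 ms

148.4 ms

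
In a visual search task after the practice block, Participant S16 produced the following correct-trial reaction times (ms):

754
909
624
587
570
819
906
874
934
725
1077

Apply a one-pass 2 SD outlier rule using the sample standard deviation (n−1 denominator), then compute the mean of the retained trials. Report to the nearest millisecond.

n = 11, ΣRT = 8779, M = 798.091
Σ(x−M)² = 260584.91; s = √(260584.91/10) = 161.426
Cutoffs: 798.091 ± 2·161.426 → [475.2, 1120.9]
No RTs fall outside the cutoffs; all 11 retained. Mean = 8779/11 = 798.091

798 ms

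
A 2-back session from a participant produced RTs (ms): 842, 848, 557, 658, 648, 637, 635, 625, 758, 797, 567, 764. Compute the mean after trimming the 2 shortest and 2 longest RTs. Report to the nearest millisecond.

Sorted: 557, 567, 625, 635, 637, 648, 658, 758, 764, 797, 842, 848
Drop lowest 2 (557, 567) and highest 2 (842, 848)
Remaining (n=8): Σ = 5522, mean = 5522/8 = 690.250

690 ms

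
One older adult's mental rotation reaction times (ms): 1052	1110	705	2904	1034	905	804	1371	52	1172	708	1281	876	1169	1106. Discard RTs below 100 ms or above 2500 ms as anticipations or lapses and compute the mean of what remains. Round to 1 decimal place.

1022.5 ms

Excluded: 52, 2904
Retained (n=13): Σ = 13293
Mean = 13293/13 = 1022.5385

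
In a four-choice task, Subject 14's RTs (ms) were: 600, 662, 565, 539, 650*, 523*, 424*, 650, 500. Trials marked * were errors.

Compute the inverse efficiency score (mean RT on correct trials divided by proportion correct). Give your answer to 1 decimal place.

Correct trials (n=6): 600, 662, 565, 539, 650, 500
Mean correct RT = 3516/6 = 586.0000 ms
Proportion correct = 6/9
IES = 586.0000 / (6/9) = 879.000 ms

879.0 ms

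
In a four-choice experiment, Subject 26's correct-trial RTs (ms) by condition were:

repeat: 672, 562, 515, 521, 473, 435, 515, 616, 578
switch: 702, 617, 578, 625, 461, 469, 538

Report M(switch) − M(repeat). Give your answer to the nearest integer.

M(repeat) = 4887/9 = 543.000
M(switch) = 3990/7 = 570.000
Difference = 570.000 − 543.000 = 27.000 ms

27 ms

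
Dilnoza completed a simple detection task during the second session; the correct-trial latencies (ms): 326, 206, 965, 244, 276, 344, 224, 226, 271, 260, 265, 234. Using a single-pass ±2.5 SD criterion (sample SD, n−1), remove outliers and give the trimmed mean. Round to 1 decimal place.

261.5 ms

n = 12, ΣRT = 3841, M = 320.083
Σ(x−M)² = 471818.92; s = √(471818.92/11) = 207.105
Cutoffs: 320.083 ± 2.5·207.105 → [-197.7, 837.8]
Outside: 965 → excluded.
Retained (n=11): Σ = 2876, mean = 2876/11 = 261.455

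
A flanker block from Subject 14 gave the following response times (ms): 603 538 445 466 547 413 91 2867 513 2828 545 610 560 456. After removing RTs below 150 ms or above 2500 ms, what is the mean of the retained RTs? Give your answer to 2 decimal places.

517.82 ms

Excluded: 91, 2828, 2867
Retained (n=11): Σ = 5696
Mean = 5696/11 = 517.8182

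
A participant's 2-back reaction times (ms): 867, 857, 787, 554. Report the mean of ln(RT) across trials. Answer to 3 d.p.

6.626

ln(RT): 6.7650, 6.7534, 6.6682, 6.3172
Σ ln(RT) = 26.5039
Mean = 26.5039/4 = 6.62597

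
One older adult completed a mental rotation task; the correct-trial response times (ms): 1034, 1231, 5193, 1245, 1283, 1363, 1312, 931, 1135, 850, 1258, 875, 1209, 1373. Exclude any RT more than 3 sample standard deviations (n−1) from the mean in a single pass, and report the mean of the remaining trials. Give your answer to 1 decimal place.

n = 14, ΣRT = 20292, M = 1449.429
Σ(x−M)² = 15487673.43; s = √(15487673.43/13) = 1091.494
Cutoffs: 1449.429 ± 3·1091.494 → [-1825.1, 4723.9]
Outside: 5193 → excluded.
Retained (n=13): Σ = 15099, mean = 15099/13 = 1161.462

1161.5 ms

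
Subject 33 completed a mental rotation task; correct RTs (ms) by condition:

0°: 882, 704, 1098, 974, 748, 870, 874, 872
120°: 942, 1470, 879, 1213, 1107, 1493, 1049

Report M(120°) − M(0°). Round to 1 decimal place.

M(0°) = 7022/8 = 877.750
M(120°) = 8153/7 = 1164.714
Difference = 1164.714 − 877.750 = 286.964 ms

287.0 ms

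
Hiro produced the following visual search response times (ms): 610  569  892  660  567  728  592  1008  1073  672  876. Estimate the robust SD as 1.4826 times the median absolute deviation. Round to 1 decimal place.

152.7 ms

Sorted: 567, 569, 592, 610, 660, 672, 728, 876, 892, 1008, 1073 → median = 672
|x − 672| sorted: 0, 12, 56, 62, 80, 103, 105, 204, 220, 336, 401 → MAD = 103
Robust SD ≈ 1.4826 × 103 = 152.708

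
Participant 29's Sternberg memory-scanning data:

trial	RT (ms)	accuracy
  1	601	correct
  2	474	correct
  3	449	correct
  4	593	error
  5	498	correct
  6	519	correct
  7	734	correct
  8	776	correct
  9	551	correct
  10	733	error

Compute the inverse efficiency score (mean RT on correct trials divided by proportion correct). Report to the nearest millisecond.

719 ms

Correct trials (n=8): 601, 474, 449, 498, 519, 734, 776, 551
Mean correct RT = 4602/8 = 575.2500 ms
Proportion correct = 8/10
IES = 575.2500 / (8/10) = 719.062 ms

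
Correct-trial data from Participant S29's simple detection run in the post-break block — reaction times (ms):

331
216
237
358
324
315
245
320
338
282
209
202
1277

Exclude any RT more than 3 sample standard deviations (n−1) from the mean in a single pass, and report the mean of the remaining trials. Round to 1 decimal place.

281.4 ms

n = 13, ΣRT = 4654, M = 358.000
Σ(x−M)² = 950026.00; s = √(950026.00/12) = 281.370
Cutoffs: 358.000 ± 3·281.370 → [-486.1, 1202.1]
Outside: 1277 → excluded.
Retained (n=12): Σ = 3377, mean = 3377/12 = 281.417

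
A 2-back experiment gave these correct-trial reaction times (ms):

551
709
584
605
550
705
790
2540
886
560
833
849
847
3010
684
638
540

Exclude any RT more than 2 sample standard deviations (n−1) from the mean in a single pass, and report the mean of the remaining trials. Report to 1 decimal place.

n = 17, ΣRT = 15881, M = 934.176
Σ(x−M)² = 8010226.47; s = √(8010226.47/16) = 707.559
Cutoffs: 934.176 ± 2·707.559 → [-480.9, 2349.3]
Outside: 2540, 3010 → excluded.
Retained (n=15): Σ = 10331, mean = 10331/15 = 688.733

688.7 ms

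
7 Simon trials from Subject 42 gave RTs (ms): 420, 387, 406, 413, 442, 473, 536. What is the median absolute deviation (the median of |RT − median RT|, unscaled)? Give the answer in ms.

Sorted: 387, 406, 413, 420, 442, 473, 536 → median = 420
|x − 420|: 0, 33, 14, 7, 22, 53, 116
Sorted deviations: 0, 7, 14, 22, 33, 53, 116 → MAD = 22

22 ms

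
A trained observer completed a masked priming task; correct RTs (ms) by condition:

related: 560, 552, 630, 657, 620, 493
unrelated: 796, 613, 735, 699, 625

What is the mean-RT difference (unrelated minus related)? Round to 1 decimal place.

M(related) = 3512/6 = 585.333
M(unrelated) = 3468/5 = 693.600
Difference = 693.600 − 585.333 = 108.267 ms

108.3 ms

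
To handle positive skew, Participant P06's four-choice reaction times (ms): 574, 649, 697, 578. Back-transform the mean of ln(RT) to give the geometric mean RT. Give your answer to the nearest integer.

ln(RT): 6.3526, 6.4754, 6.5468, 6.3596
Mean ln(RT) = 25.7344/4 = 6.43361
Geometric mean = exp(6.43361) = 622.41 ms

622 ms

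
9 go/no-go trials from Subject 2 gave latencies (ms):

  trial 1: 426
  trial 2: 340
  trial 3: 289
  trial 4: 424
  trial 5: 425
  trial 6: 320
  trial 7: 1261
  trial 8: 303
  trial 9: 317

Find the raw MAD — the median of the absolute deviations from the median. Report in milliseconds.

51 ms

Sorted: 289, 303, 317, 320, 340, 424, 425, 426, 1261 → median = 340
|x − 340|: 86, 0, 51, 84, 85, 20, 921, 37, 23
Sorted deviations: 0, 20, 23, 37, 51, 84, 85, 86, 921 → MAD = 51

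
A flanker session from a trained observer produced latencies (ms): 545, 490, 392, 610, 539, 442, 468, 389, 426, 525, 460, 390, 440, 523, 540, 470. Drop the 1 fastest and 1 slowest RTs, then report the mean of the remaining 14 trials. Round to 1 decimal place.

475.0 ms

Sorted: 389, 390, 392, 426, 440, 442, 460, 468, 470, 490, 523, 525, 539, 540, 545, 610
Drop lowest 1 (389) and highest 1 (610)
Remaining (n=14): Σ = 6650, mean = 6650/14 = 475.000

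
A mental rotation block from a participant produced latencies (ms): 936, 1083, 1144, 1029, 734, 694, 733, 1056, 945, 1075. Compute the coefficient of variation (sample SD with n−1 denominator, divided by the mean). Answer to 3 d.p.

n = 10, Σ = 9429, M = 942.9000
Σ(x−M)² = 247424.900; s = √(247424.900/9) = 165.8061
CV = 165.8061 / 942.9000 = 0.17585

0.176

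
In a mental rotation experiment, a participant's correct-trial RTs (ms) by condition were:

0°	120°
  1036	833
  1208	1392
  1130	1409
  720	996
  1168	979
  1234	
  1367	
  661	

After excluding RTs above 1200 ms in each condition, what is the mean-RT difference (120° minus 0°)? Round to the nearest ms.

-7 ms

0°: exclude 1208, 1234, 1367
120°: exclude 1392, 1409
M(0°) = 4715/5 = 943.000
M(120°) = 2808/3 = 936.000
Difference = 936.000 − 943.000 = -7.000 ms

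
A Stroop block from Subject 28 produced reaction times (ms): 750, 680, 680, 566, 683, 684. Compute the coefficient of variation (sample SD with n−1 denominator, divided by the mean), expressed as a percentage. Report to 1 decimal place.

8.8%

n = 6, Σ = 4043, M = 673.8333
Σ(x−M)² = 17692.833; s = √(17692.833/5) = 59.4859
CV = 59.4859 / 673.8333 = 0.08828 = 8.828%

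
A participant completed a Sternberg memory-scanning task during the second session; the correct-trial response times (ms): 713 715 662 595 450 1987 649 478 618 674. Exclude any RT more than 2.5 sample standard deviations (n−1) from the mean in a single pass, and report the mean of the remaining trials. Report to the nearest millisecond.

617 ms

n = 10, ΣRT = 7541, M = 754.100
Σ(x−M)² = 1761748.90; s = √(1761748.90/9) = 442.436
Cutoffs: 754.100 ± 2.5·442.436 → [-352.0, 1860.2]
Outside: 1987 → excluded.
Retained (n=9): Σ = 5554, mean = 5554/9 = 617.111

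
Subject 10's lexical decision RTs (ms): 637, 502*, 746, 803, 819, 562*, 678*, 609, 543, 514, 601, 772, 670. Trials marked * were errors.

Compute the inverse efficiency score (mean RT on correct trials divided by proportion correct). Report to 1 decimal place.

872.8 ms

Correct trials (n=10): 637, 746, 803, 819, 609, 543, 514, 601, 772, 670
Mean correct RT = 6714/10 = 671.4000 ms
Proportion correct = 10/13
IES = 671.4000 / (10/13) = 872.820 ms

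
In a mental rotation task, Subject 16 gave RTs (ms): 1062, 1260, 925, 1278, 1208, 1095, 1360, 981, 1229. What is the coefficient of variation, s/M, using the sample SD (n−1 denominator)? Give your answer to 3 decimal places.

0.127

n = 9, Σ = 10398, M = 1155.3333
Σ(x−M)² = 171888.000; s = √(171888.000/8) = 146.5810
CV = 146.5810 / 1155.3333 = 0.12687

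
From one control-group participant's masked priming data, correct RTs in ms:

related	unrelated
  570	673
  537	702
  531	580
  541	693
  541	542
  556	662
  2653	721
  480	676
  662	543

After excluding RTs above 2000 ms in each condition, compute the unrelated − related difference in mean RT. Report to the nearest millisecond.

91 ms

related: exclude 2653
M(related) = 4418/8 = 552.250
M(unrelated) = 5792/9 = 643.556
Difference = 643.556 − 552.250 = 91.306 ms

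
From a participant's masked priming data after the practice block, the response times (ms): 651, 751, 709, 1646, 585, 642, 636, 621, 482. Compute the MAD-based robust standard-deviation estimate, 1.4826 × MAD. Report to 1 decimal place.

84.5 ms

Sorted: 482, 585, 621, 636, 642, 651, 709, 751, 1646 → median = 642
|x − 642| sorted: 0, 6, 9, 21, 57, 67, 109, 160, 1004 → MAD = 57
Robust SD ≈ 1.4826 × 57 = 84.508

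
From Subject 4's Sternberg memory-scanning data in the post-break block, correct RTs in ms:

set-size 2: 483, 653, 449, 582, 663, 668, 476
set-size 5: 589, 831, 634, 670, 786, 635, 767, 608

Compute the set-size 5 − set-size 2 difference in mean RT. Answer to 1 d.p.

M(set-size 2) = 3974/7 = 567.714
M(set-size 5) = 5520/8 = 690.000
Difference = 690.000 − 567.714 = 122.286 ms

122.3 ms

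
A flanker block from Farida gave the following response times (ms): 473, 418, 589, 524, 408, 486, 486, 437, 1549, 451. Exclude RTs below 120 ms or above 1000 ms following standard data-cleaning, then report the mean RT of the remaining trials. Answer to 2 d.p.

474.67 ms

Excluded: 1549
Retained (n=9): Σ = 4272
Mean = 4272/9 = 474.6667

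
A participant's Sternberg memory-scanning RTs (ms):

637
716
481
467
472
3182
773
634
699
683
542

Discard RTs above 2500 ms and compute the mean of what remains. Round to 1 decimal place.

Excluded: 3182
Retained (n=10): Σ = 6104
Mean = 6104/10 = 610.4000

610.4 ms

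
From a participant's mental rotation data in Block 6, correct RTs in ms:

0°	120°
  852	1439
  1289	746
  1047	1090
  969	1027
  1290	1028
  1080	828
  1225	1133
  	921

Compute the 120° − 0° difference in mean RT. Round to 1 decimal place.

M(0°) = 7752/7 = 1107.429
M(120°) = 8212/8 = 1026.500
Difference = 1026.500 − 1107.429 = -80.929 ms

-80.9 ms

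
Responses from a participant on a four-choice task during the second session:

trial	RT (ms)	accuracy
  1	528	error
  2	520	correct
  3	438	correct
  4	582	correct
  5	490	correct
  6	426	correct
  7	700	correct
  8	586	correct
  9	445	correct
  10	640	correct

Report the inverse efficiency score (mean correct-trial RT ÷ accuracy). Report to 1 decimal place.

Correct trials (n=9): 520, 438, 582, 490, 426, 700, 586, 445, 640
Mean correct RT = 4827/9 = 536.3333 ms
Proportion correct = 9/10
IES = 536.3333 / (9/10) = 595.926 ms

595.9 ms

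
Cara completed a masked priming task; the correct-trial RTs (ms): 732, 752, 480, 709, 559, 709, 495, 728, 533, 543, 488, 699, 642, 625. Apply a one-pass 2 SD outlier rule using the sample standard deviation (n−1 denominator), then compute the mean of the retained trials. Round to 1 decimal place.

621.0 ms

n = 14, ΣRT = 8694, M = 621.000
Σ(x−M)² = 134078.00; s = √(134078.00/13) = 101.556
Cutoffs: 621.000 ± 2·101.556 → [417.9, 824.1]
No RTs fall outside the cutoffs; all 14 retained. Mean = 8694/14 = 621.000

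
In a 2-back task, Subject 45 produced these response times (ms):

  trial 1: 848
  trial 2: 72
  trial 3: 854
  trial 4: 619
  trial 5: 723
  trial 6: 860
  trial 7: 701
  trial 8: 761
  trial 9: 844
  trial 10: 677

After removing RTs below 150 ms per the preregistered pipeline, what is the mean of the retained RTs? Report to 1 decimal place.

765.2 ms

Excluded: 72
Retained (n=9): Σ = 6887
Mean = 6887/9 = 765.2222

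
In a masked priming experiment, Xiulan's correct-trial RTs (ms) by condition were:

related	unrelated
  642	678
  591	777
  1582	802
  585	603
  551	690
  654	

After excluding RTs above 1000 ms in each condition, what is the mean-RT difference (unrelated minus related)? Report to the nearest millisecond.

105 ms

related: exclude 1582
M(related) = 3023/5 = 604.600
M(unrelated) = 3550/5 = 710.000
Difference = 710.000 − 604.600 = 105.400 ms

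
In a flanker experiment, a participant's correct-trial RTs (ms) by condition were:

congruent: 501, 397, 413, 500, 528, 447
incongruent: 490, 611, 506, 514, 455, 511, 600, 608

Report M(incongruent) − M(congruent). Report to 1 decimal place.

M(congruent) = 2786/6 = 464.333
M(incongruent) = 4295/8 = 536.875
Difference = 536.875 − 464.333 = 72.542 ms

72.5 ms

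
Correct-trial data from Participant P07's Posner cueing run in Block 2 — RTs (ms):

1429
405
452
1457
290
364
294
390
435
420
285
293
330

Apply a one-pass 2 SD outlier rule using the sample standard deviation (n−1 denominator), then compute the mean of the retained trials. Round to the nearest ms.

360 ms

n = 13, ΣRT = 6844, M = 526.462
Σ(x−M)² = 2026847.23; s = √(2026847.23/12) = 410.979
Cutoffs: 526.462 ± 2·410.979 → [-295.5, 1348.4]
Outside: 1429, 1457 → excluded.
Retained (n=11): Σ = 3958, mean = 3958/11 = 359.818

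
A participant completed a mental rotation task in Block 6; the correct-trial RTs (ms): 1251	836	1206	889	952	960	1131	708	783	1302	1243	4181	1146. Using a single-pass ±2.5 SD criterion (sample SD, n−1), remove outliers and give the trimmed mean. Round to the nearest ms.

1034 ms

n = 13, ΣRT = 16588, M = 1276.000
Σ(x−M)² = 9598114.00; s = √(9598114.00/12) = 894.339
Cutoffs: 1276.000 ± 2.5·894.339 → [-959.8, 3511.8]
Outside: 4181 → excluded.
Retained (n=12): Σ = 12407, mean = 12407/12 = 1033.917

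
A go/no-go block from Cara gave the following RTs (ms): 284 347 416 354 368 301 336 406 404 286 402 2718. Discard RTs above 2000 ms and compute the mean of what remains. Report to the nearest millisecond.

355 ms

Excluded: 2718
Retained (n=11): Σ = 3904
Mean = 3904/11 = 354.9091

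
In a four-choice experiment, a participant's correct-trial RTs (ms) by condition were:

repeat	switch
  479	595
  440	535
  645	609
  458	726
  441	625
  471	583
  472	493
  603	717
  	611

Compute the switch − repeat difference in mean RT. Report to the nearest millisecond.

M(repeat) = 4009/8 = 501.125
M(switch) = 5494/9 = 610.444
Difference = 610.444 − 501.125 = 109.319 ms

109 ms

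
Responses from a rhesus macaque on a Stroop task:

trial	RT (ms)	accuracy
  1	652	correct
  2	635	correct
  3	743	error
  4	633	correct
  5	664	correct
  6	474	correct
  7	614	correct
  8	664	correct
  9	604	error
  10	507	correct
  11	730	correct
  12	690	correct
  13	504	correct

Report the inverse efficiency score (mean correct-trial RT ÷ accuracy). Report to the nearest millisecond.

Correct trials (n=11): 652, 635, 633, 664, 474, 614, 664, 507, 730, 690, 504
Mean correct RT = 6767/11 = 615.1818 ms
Proportion correct = 11/13
IES = 615.1818 / (11/13) = 727.033 ms

727 ms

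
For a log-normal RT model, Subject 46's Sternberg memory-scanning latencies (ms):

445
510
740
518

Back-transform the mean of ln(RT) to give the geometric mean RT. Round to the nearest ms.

543 ms

ln(RT): 6.0981, 6.2344, 6.6067, 6.2500
Mean ln(RT) = 25.1891/4 = 6.29728
Geometric mean = exp(6.29728) = 543.09 ms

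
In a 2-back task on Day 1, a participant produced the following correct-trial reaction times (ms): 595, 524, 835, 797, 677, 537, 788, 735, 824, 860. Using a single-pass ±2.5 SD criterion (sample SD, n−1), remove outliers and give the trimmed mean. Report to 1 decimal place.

717.2 ms

n = 10, ΣRT = 7172, M = 717.200
Σ(x−M)² = 143719.60; s = √(143719.60/9) = 126.368
Cutoffs: 717.200 ± 2.5·126.368 → [401.3, 1033.1]
No RTs fall outside the cutoffs; all 10 retained. Mean = 7172/10 = 717.200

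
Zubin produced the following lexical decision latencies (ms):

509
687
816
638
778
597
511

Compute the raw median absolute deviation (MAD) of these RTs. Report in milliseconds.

Sorted: 509, 511, 597, 638, 687, 778, 816 → median = 638
|x − 638|: 129, 49, 178, 0, 140, 41, 127
Sorted deviations: 0, 41, 49, 127, 129, 140, 178 → MAD = 127

127 ms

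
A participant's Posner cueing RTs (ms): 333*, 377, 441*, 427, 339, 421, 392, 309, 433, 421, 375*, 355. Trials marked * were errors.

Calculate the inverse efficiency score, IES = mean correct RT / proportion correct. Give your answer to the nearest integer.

Correct trials (n=9): 377, 427, 339, 421, 392, 309, 433, 421, 355
Mean correct RT = 3474/9 = 386.0000 ms
Proportion correct = 9/12
IES = 386.0000 / (9/12) = 514.667 ms

515 ms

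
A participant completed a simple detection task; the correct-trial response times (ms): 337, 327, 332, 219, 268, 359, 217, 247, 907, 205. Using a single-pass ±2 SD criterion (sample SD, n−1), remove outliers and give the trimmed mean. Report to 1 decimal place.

279.0 ms

n = 10, ΣRT = 3418, M = 341.800
Σ(x−M)² = 383887.60; s = √(383887.60/9) = 206.529
Cutoffs: 341.800 ± 2·206.529 → [-71.3, 754.9]
Outside: 907 → excluded.
Retained (n=9): Σ = 2511, mean = 2511/9 = 279.000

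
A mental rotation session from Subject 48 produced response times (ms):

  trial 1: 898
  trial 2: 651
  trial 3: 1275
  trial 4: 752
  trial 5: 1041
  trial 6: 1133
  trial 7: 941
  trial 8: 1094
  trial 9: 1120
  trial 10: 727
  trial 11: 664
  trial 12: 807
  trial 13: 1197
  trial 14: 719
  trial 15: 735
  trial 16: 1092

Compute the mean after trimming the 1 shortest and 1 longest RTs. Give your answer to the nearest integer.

Sorted: 651, 664, 719, 727, 735, 752, 807, 898, 941, 1041, 1092, 1094, 1120, 1133, 1197, 1275
Drop lowest 1 (651) and highest 1 (1275)
Remaining (n=14): Σ = 12920, mean = 12920/14 = 922.857

923 ms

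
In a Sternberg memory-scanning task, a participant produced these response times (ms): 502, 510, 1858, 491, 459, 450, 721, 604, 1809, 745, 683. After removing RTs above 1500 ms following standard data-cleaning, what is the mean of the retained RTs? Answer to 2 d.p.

Excluded: 1809, 1858
Retained (n=9): Σ = 5165
Mean = 5165/9 = 573.8889

573.89 ms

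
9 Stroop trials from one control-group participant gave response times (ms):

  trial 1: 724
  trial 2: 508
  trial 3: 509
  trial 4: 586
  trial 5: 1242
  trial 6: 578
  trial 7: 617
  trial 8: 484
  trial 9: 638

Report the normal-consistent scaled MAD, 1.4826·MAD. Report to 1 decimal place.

114.2 ms

Sorted: 484, 508, 509, 578, 586, 617, 638, 724, 1242 → median = 586
|x − 586| sorted: 0, 8, 31, 52, 77, 78, 102, 138, 656 → MAD = 77
Robust SD ≈ 1.4826 × 77 = 114.160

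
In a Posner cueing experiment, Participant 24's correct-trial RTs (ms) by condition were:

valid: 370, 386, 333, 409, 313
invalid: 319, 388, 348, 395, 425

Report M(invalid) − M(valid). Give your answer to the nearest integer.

13 ms

M(valid) = 1811/5 = 362.200
M(invalid) = 1875/5 = 375.000
Difference = 375.000 − 362.200 = 12.800 ms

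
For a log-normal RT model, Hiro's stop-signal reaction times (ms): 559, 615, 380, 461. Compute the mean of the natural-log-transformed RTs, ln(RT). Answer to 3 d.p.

6.205

ln(RT): 6.3261, 6.4216, 5.9402, 6.1334
Σ ln(RT) = 24.8213
Mean = 24.8213/4 = 6.20534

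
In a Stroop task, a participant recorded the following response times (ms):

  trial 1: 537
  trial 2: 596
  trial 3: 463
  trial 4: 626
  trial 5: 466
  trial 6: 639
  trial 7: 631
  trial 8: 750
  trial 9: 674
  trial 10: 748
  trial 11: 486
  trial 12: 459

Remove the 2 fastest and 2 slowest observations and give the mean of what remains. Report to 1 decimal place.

Sorted: 459, 463, 466, 486, 537, 596, 626, 631, 639, 674, 748, 750
Drop lowest 2 (459, 463) and highest 2 (748, 750)
Remaining (n=8): Σ = 4655, mean = 4655/8 = 581.875

581.9 ms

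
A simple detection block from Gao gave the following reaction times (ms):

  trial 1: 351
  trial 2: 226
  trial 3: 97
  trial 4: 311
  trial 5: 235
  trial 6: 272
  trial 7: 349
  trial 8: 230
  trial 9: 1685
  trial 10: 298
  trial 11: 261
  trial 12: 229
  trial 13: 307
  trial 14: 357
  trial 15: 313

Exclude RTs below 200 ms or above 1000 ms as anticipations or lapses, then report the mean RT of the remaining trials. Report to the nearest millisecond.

288 ms

Excluded: 97, 1685
Retained (n=13): Σ = 3739
Mean = 3739/13 = 287.6154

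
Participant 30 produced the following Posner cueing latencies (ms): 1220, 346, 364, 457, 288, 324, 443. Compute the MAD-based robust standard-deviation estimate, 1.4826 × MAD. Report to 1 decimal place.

112.7 ms

Sorted: 288, 324, 346, 364, 443, 457, 1220 → median = 364
|x − 364| sorted: 0, 18, 40, 76, 79, 93, 856 → MAD = 76
Robust SD ≈ 1.4826 × 76 = 112.678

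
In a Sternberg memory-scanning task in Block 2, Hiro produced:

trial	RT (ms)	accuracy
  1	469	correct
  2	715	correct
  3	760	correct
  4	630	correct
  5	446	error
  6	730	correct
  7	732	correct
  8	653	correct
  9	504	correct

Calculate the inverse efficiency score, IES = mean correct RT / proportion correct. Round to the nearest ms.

730 ms

Correct trials (n=8): 469, 715, 760, 630, 730, 732, 653, 504
Mean correct RT = 5193/8 = 649.1250 ms
Proportion correct = 8/9
IES = 649.1250 / (8/9) = 730.266 ms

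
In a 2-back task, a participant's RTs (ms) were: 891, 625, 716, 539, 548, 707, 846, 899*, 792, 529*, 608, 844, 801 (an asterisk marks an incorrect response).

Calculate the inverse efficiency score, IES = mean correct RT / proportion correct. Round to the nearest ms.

Correct trials (n=11): 891, 625, 716, 539, 548, 707, 846, 792, 608, 844, 801
Mean correct RT = 7917/11 = 719.7273 ms
Proportion correct = 11/13
IES = 719.7273 / (11/13) = 850.587 ms

851 ms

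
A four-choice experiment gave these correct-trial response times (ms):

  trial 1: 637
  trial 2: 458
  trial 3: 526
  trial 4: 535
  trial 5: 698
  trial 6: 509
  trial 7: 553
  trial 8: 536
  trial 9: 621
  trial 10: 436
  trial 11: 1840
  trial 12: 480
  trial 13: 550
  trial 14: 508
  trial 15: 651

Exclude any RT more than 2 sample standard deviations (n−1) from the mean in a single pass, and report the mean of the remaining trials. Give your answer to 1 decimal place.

549.9 ms

n = 15, ΣRT = 9538, M = 635.867
Σ(x−M)² = 1629029.73; s = √(1629029.73/14) = 341.115
Cutoffs: 635.867 ± 2·341.115 → [-46.4, 1318.1]
Outside: 1840 → excluded.
Retained (n=14): Σ = 7698, mean = 7698/14 = 549.857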